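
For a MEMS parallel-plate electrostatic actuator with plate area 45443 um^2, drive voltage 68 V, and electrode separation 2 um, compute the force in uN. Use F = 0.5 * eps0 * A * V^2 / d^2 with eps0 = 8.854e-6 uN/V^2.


Step 1: Identify parameters.
eps0 = 8.854e-6 uN/V^2, A = 45443 um^2, V = 68 V, d = 2 um
Step 2: Compute V^2 = 68^2 = 4624
Step 3: Compute d^2 = 2^2 = 4
Step 4: F = 0.5 * 8.854e-6 * 45443 * 4624 / 4
F = 232.56 uN


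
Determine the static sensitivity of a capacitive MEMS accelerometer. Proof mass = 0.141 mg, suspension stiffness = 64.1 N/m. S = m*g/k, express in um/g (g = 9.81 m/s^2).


Step 1: Convert mass: m = 0.141 mg = 1.41e-07 kg
Step 2: S = m * g / k = 1.41e-07 * 9.81 / 64.1
Step 3: S = 2.16e-08 m/g
Step 4: Convert to um/g: S = 0.022 um/g


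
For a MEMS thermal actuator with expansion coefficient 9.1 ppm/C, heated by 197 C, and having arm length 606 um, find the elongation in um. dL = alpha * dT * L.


Step 1: Convert CTE: alpha = 9.1 ppm/C = 9.1e-6 /C
Step 2: dL = 9.1e-6 * 197 * 606
dL = 1.0864 um


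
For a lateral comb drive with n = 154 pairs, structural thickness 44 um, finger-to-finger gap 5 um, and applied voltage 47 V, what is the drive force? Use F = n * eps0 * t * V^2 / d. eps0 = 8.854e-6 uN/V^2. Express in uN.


Step 1: Parameters: n=154, eps0=8.854e-6 uN/V^2, t=44 um, V=47 V, d=5 um
Step 2: V^2 = 2209
Step 3: F = 154 * 8.854e-6 * 44 * 2209 / 5
F = 26.506 uN


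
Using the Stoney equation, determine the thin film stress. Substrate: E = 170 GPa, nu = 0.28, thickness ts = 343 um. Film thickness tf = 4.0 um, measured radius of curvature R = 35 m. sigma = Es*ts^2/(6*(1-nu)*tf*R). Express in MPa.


Step 1: Compute numerator: Es * ts^2 = 170 * 343^2 = 20000330 (GPa*um^2)
Step 2: Compute denominator (R in um): 6*(1-nu)*tf*R = 6*0.72*4.0*35e6 = 604800000.0 (um^2)
Step 3: sigma (GPa) = 20000330 / 604800000.0 = 3.3069e-02 GPa
Step 4: Convert to MPa (x1000): sigma = 33.1 MPa


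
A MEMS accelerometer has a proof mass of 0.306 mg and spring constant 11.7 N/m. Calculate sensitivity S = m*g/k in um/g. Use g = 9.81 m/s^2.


Step 1: Convert mass: m = 0.306 mg = 3.06e-07 kg
Step 2: S = m * g / k = 3.06e-07 * 9.81 / 11.7
Step 3: S = 2.57e-07 m/g
Step 4: Convert to um/g: S = 0.257 um/g


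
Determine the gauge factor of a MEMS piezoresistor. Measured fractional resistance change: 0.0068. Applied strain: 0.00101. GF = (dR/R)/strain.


Step 1: Identify values.
dR/R = 0.0068, strain = 0.00101
Step 2: GF = (dR/R) / strain = 0.0068 / 0.00101
GF = 6.7


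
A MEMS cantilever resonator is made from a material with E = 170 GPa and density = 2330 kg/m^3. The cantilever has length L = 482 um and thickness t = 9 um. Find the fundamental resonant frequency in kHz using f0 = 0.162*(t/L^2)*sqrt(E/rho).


Step 1: Convert units to SI.
t_SI = 9e-6 m, L_SI = 482e-6 m
Step 2: Calculate sqrt(E/rho).
sqrt(170e9 / 2330) = 8541.74 m/s
Step 3: Compute f0.
f0 = 0.162 * 9e-6 / (482e-6)^2 * 8541.74 = 53605.6 Hz = 53.61 kHz


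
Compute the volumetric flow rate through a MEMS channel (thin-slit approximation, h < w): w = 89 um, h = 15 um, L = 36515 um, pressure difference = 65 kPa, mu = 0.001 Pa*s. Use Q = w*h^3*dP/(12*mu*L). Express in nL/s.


Step 1: Convert all dimensions to SI (meters).
w = 89e-6 m, h = 15e-6 m, L = 36515e-6 m, dP = 65e3 Pa
Step 2: Q = w * h^3 * dP / (12 * mu * L)
Q = 89e-6 * (15e-6)^3 * 65e3 / (12 * 0.001 * 36515e-6) = 4.455789e-11 m^3/s
Step 3: Convert Q from m^3/s to nL/s (1 m^3 = 1e12 nL, so multiply by 1e12).
Q = 44.558 nL/s


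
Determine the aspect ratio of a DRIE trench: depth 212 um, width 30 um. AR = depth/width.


Step 1: AR = depth / width
Step 2: AR = 212 / 30
AR = 7.1


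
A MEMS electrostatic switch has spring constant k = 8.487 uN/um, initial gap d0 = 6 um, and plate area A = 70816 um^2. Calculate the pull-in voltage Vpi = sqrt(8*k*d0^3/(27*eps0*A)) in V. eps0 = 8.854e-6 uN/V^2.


Step 1: Compute numerator: 8 * k * d0^3 = 8 * 8.487 * 6^3 = 14665.536
Step 2: Compute denominator: 27 * eps0 * A = 27 * 8.854e-6 * 70816 = 16.929131
Step 3: Vpi = sqrt(14665.536 / 16.929131)
Vpi = 29.43 V


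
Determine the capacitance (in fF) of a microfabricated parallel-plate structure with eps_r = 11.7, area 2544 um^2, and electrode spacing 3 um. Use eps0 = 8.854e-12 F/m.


Step 1: Convert area to m^2: A = 2544e-12 m^2
Step 2: Convert gap to m: d = 3e-6 m
Step 3: C = eps0 * eps_r * A / d
C = 8.854e-12 * 11.7 * 2544e-12 / 3e-6
Step 4: Convert to fF (multiply by 1e15).
C = 87.85 fF


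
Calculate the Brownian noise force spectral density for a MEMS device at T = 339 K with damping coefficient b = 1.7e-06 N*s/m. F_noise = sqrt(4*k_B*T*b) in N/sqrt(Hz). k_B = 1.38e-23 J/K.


Step 1: Compute 4 * k_B * T * b
= 4 * 1.38e-23 * 339 * 1.7e-06
= 3.1812e-26 N^2/Hz
Step 2: F_noise = sqrt(3.1812e-26)
F_noise = 1.78e-13 N/sqrt(Hz)


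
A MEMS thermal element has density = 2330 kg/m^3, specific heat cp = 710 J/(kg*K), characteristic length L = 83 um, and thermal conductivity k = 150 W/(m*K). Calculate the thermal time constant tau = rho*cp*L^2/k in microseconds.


Step 1: Convert L to m: L = 83e-6 m
Step 2: L^2 = (83e-6)^2 = 6.889e-09 m^2
Step 3: tau = 2330 * 710 * 6.889e-09 / 150 = 7.597648e-05 s
Step 4: Convert to microseconds (multiply by 1e6).
tau = 75.976 us


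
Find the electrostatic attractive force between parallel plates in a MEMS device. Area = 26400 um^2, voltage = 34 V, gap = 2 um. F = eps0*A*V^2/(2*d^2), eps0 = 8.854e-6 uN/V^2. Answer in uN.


Step 1: Identify parameters.
eps0 = 8.854e-6 uN/V^2, A = 26400 um^2, V = 34 V, d = 2 um
Step 2: Compute V^2 = 34^2 = 1156
Step 3: Compute d^2 = 2^2 = 4
Step 4: F = 0.5 * 8.854e-6 * 26400 * 1156 / 4
F = 33.776 uN


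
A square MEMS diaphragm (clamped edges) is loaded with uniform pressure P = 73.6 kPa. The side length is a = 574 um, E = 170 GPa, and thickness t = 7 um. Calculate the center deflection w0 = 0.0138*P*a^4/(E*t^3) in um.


Step 1: Convert pressure to compatible units (E is in GPa, so P in GPa).
P = 73.6 kPa = 73.6e-6 GPa
Step 2: Compute numerator: 0.0138 * P * a^4.
a^4 = 574^4 = 108554434576
numerator = 0.0138 * 73.6e-6 * 108554434576 = 1.102566e+05
Step 3: Compute denominator: E * t^3 = 170 * 7^3 = 58310
Step 4: w0 = numerator / denominator = 1.102566e+05 / 58310 = 1.8909 um


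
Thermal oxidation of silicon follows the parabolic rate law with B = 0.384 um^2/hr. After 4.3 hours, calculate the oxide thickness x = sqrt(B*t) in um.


Step 1: Compute B*t = 0.384 * 4.3 = 1.6512
Step 2: x = sqrt(1.6512)
x = 1.285 um


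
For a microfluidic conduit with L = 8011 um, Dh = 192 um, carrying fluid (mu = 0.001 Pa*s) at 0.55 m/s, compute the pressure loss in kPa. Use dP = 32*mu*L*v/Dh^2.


Step 1: Convert to SI: L = 8011e-6 m, Dh = 192e-6 m
Step 2: dP = 32 * 0.001 * 8011e-6 * 0.55 / (192e-6)^2
Step 3: dP = 3824.70 Pa
Step 4: Convert to kPa: dP = 3.82 kPa


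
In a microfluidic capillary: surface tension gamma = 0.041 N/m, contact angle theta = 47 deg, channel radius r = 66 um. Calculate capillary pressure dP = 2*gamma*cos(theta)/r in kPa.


Step 1: cos(47 deg) = 0.682
Step 2: Convert r to m: r = 66e-6 m
Step 3: dP = 2 * 0.041 * 0.682 / 66e-6 = 847.3 Pa
Step 4: Convert Pa to kPa (divide by 1000).
dP = 0.85 kPa


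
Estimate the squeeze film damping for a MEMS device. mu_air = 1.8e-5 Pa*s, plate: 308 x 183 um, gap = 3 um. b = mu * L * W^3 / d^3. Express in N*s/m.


Step 1: Convert to SI.
L = 308e-6 m, W = 183e-6 m, d = 3e-6 m
Step 2: W^3 = (183e-6)^3 = 6.13e-12 m^3
Step 3: d^3 = (3e-6)^3 = 2.70e-17 m^3
Step 4: b = 1.8e-5 * 308e-6 * 6.13e-12 / 2.70e-17
b = 1.26e-03 N*s/m


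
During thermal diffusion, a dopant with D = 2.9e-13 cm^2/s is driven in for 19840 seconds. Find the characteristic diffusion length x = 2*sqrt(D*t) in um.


Step 1: Compute D*t = 2.9e-13 * 19840 = 5.7536e-09 cm^2
Step 2: sqrt(D*t) = 7.58525e-05 cm
Step 3: x = 2 * 7.58525e-05 cm = 1.51705e-04 cm
Step 4: Convert to um (1 cm = 1e4 um): x = 1.517 um


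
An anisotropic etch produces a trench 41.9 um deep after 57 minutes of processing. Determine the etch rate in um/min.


Step 1: Etch rate = depth / time
Step 2: rate = 41.9 / 57
rate = 0.735 um/min


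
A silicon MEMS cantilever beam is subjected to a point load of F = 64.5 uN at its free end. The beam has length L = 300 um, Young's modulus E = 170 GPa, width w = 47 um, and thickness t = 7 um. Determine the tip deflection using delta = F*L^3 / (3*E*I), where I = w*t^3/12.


Step 1: Calculate the second moment of area.
I = w * t^3 / 12 = 47 * 7^3 / 12 = 1343.4167 um^4
Step 2: Convert E to consistent units (1 GPa = 1000 uN/um^2).
E = 170 GPa = 170000 uN/um^2
Step 3: Calculate tip deflection.
delta = F * L^3 / (3 * E * I)
delta = 64.5 * 300^3 / (3 * 170000 * 1343.4167)
delta = 2.5418 um


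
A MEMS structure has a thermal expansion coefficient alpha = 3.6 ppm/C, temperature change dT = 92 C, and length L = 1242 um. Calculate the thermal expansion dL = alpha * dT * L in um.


Step 1: Convert CTE: alpha = 3.6 ppm/C = 3.6e-6 /C
Step 2: dL = 3.6e-6 * 92 * 1242
dL = 0.4114 um


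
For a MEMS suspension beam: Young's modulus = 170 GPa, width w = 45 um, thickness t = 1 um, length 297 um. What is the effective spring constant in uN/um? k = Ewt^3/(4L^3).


Step 1: Convert E to consistent units (1 GPa = 1000 uN/um^2).
E = 170 GPa = 170000 uN/um^2
Step 2: Compute t^3 = 1^3 = 1
Step 3: Compute L^3 = 297^3 = 26198073
Step 4: k = 170000 * 45 * 1 / (4 * 26198073)
k = 0.073 uN/um


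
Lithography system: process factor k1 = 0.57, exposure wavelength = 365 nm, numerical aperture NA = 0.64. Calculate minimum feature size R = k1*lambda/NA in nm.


Step 1: Identify values: k1 = 0.57, lambda = 365 nm, NA = 0.64
Step 2: R = k1 * lambda / NA
R = 0.57 * 365 / 0.64
R = 325.1 nm


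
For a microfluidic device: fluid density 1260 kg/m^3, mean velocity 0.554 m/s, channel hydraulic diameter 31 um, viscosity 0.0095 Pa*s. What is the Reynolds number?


Step 1: Convert Dh to meters: Dh = 31e-6 m
Step 2: Re = rho * v * Dh / mu
Re = 1260 * 0.554 * 31e-6 / 0.0095
Re = 2.278


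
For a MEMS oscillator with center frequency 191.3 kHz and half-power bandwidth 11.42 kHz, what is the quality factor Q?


Step 1: Q = f0 / bandwidth
Step 2: Q = 191.3 / 11.42
Q = 16.8


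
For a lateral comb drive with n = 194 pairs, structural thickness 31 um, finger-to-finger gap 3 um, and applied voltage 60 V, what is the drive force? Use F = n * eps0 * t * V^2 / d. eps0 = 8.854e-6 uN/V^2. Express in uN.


Step 1: Parameters: n=194, eps0=8.854e-6 uN/V^2, t=31 um, V=60 V, d=3 um
Step 2: V^2 = 3600
Step 3: F = 194 * 8.854e-6 * 31 * 3600 / 3
F = 63.898 uN


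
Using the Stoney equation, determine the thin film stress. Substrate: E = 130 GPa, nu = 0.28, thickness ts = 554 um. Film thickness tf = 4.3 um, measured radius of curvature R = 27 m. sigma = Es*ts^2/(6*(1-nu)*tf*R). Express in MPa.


Step 1: Compute numerator: Es * ts^2 = 130 * 554^2 = 39899080 (GPa*um^2)
Step 2: Compute denominator (R in um): 6*(1-nu)*tf*R = 6*0.72*4.3*27e6 = 501552000.0 (um^2)
Step 3: sigma (GPa) = 39899080 / 501552000.0 = 7.9551e-02 GPa
Step 4: Convert to MPa (x1000): sigma = 79.6 MPa


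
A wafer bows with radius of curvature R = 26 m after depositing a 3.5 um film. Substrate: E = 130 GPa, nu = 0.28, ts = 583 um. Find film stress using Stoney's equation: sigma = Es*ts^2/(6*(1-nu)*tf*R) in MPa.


Step 1: Compute numerator: Es * ts^2 = 130 * 583^2 = 44185570 (GPa*um^2)
Step 2: Compute denominator (R in um): 6*(1-nu)*tf*R = 6*0.72*3.5*26e6 = 393120000.0 (um^2)
Step 3: sigma (GPa) = 44185570 / 393120000.0 = 1.12397e-01 GPa
Step 4: Convert to MPa (x1000): sigma = 112.4 MPa


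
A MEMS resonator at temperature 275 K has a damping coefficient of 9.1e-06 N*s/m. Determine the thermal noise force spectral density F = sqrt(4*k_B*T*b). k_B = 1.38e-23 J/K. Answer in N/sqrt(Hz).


Step 1: Compute 4 * k_B * T * b
= 4 * 1.38e-23 * 275 * 9.1e-06
= 1.3814e-25 N^2/Hz
Step 2: F_noise = sqrt(1.3814e-25)
F_noise = 3.72e-13 N/sqrt(Hz)


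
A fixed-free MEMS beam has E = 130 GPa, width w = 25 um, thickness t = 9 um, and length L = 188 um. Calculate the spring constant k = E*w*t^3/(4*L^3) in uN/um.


Step 1: Convert E to consistent units (1 GPa = 1000 uN/um^2).
E = 130 GPa = 130000 uN/um^2
Step 2: Compute t^3 = 9^3 = 729
Step 3: Compute L^3 = 188^3 = 6644672
Step 4: k = 130000 * 25 * 729 / (4 * 6644672)
k = 89.141 uN/um


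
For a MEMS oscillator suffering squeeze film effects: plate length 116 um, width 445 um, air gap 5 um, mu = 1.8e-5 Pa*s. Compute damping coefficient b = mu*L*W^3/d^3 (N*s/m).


Step 1: Convert to SI.
L = 116e-6 m, W = 445e-6 m, d = 5e-6 m
Step 2: W^3 = (445e-6)^3 = 8.81e-11 m^3
Step 3: d^3 = (5e-6)^3 = 1.25e-16 m^3
Step 4: b = 1.8e-5 * 116e-6 * 8.81e-11 / 1.25e-16
b = 1.47e-03 N*s/m


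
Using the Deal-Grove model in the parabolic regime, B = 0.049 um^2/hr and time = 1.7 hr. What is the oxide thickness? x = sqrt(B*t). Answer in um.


Step 1: Compute B*t = 0.049 * 1.7 = 0.0833
Step 2: x = sqrt(0.0833)
x = 0.289 um


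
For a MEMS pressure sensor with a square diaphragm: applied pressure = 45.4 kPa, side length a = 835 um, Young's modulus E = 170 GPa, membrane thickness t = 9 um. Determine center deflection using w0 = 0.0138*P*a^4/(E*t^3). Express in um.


Step 1: Convert pressure to compatible units (E is in GPa, so P in GPa).
P = 45.4 kPa = 45.4e-6 GPa
Step 2: Compute numerator: 0.0138 * P * a^4.
a^4 = 835^4 = 486122700625
numerator = 0.0138 * 45.4e-6 * 486122700625 = 3.045656e+05
Step 3: Compute denominator: E * t^3 = 170 * 9^3 = 123930
Step 4: w0 = numerator / denominator = 3.045656e+05 / 123930 = 2.4576 um


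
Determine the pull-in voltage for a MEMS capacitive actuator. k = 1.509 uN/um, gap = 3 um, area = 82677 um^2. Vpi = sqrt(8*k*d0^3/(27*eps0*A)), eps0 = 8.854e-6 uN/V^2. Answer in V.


Step 1: Compute numerator: 8 * k * d0^3 = 8 * 1.509 * 3^3 = 325.944
Step 2: Compute denominator: 27 * eps0 * A = 27 * 8.854e-6 * 82677 = 19.764598
Step 3: Vpi = sqrt(325.944 / 19.764598)
Vpi = 4.06 V


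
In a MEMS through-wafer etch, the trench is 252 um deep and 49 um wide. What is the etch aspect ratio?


Step 1: AR = depth / width
Step 2: AR = 252 / 49
AR = 5.1


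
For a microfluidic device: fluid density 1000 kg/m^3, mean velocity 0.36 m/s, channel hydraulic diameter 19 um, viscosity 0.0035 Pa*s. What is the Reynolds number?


Step 1: Convert Dh to meters: Dh = 19e-6 m
Step 2: Re = rho * v * Dh / mu
Re = 1000 * 0.36 * 19e-6 / 0.0035
Re = 1.954


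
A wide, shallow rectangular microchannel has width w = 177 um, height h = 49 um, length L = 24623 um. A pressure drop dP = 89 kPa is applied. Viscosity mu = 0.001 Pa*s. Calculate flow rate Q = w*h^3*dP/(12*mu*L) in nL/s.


Step 1: Convert all dimensions to SI (meters).
w = 177e-6 m, h = 49e-6 m, L = 24623e-6 m, dP = 89e3 Pa
Step 2: Q = w * h^3 * dP / (12 * mu * L)
Q = 177e-6 * (49e-6)^3 * 89e3 / (12 * 0.001 * 24623e-6) = 6.27233581e-09 m^3/s
Step 3: Convert Q from m^3/s to nL/s (1 m^3 = 1e12 nL, so multiply by 1e12).
Q = 6272.336 nL/s


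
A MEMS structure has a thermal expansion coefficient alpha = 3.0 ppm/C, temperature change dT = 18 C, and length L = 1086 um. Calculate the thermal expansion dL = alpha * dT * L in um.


Step 1: Convert CTE: alpha = 3.0 ppm/C = 3.0e-6 /C
Step 2: dL = 3.0e-6 * 18 * 1086
dL = 0.0586 um


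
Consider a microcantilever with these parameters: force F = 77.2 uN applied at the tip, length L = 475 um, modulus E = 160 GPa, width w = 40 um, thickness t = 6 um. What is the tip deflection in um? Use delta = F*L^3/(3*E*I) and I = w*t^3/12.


Step 1: Calculate the second moment of area.
I = w * t^3 / 12 = 40 * 6^3 / 12 = 720.0 um^4
Step 2: Convert E to consistent units (1 GPa = 1000 uN/um^2).
E = 160 GPa = 160000 uN/um^2
Step 3: Calculate tip deflection.
delta = F * L^3 / (3 * E * I)
delta = 77.2 * 475^3 / (3 * 160000 * 720.0)
delta = 23.94 um


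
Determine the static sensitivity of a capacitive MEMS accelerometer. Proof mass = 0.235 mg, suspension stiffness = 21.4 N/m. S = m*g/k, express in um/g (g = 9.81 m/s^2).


Step 1: Convert mass: m = 0.235 mg = 2.35e-07 kg
Step 2: S = m * g / k = 2.35e-07 * 9.81 / 21.4
Step 3: S = 1.08e-07 m/g
Step 4: Convert to um/g: S = 0.108 um/g


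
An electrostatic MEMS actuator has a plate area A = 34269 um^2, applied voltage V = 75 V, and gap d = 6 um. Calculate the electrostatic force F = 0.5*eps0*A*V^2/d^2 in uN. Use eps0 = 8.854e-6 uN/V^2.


Step 1: Identify parameters.
eps0 = 8.854e-6 uN/V^2, A = 34269 um^2, V = 75 V, d = 6 um
Step 2: Compute V^2 = 75^2 = 5625
Step 3: Compute d^2 = 6^2 = 36
Step 4: F = 0.5 * 8.854e-6 * 34269 * 5625 / 36
F = 23.705 uN


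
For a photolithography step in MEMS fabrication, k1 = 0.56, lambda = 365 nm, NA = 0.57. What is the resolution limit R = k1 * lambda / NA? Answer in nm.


Step 1: Identify values: k1 = 0.56, lambda = 365 nm, NA = 0.57
Step 2: R = k1 * lambda / NA
R = 0.56 * 365 / 0.57
R = 358.6 nm


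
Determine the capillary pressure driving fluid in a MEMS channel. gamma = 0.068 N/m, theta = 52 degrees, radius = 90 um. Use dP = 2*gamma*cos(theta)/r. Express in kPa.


Step 1: cos(52 deg) = 0.6157
Step 2: Convert r to m: r = 90e-6 m
Step 3: dP = 2 * 0.068 * 0.6157 / 90e-6 = 930.4 Pa
Step 4: Convert Pa to kPa (divide by 1000).
dP = 0.93 kPa


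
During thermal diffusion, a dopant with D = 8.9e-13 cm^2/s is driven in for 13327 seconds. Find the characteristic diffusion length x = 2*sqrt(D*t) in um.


Step 1: Compute D*t = 8.9e-13 * 13327 = 1.186103e-08 cm^2
Step 2: sqrt(D*t) = 1.08908e-04 cm
Step 3: x = 2 * 1.08908e-04 cm = 2.17816e-04 cm
Step 4: Convert to um (1 cm = 1e4 um): x = 2.178 um


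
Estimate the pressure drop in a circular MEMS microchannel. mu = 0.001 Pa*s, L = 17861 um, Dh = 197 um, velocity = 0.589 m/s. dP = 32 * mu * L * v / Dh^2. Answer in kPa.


Step 1: Convert to SI: L = 17861e-6 m, Dh = 197e-6 m
Step 2: dP = 32 * 0.001 * 17861e-6 * 0.589 / (197e-6)^2
Step 3: dP = 8674.38 Pa
Step 4: Convert to kPa: dP = 8.67 kPa


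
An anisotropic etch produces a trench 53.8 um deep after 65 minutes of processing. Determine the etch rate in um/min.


Step 1: Etch rate = depth / time
Step 2: rate = 53.8 / 65
rate = 0.828 um/min


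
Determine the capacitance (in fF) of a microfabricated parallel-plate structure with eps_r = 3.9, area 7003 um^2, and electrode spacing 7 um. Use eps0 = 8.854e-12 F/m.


Step 1: Convert area to m^2: A = 7003e-12 m^2
Step 2: Convert gap to m: d = 7e-6 m
Step 3: C = eps0 * eps_r * A / d
C = 8.854e-12 * 3.9 * 7003e-12 / 7e-6
Step 4: Convert to fF (multiply by 1e15).
C = 34.55 fF


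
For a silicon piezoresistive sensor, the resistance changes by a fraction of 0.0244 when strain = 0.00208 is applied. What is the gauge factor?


Step 1: Identify values.
dR/R = 0.0244, strain = 0.00208
Step 2: GF = (dR/R) / strain = 0.0244 / 0.00208
GF = 11.7


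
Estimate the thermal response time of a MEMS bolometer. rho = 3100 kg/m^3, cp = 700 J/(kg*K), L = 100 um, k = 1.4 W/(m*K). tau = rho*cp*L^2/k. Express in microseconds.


Step 1: Convert L to m: L = 100e-6 m
Step 2: L^2 = (100e-6)^2 = 1e-08 m^2
Step 3: tau = 3100 * 700 * 1e-08 / 1.4 = 1.55e-02 s
Step 4: Convert to microseconds (multiply by 1e6).
tau = 15500.0 us


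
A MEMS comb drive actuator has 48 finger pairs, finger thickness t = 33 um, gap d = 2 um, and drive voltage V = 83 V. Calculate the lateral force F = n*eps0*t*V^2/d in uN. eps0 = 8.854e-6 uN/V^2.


Step 1: Parameters: n=48, eps0=8.854e-6 uN/V^2, t=33 um, V=83 V, d=2 um
Step 2: V^2 = 6889
Step 3: F = 48 * 8.854e-6 * 33 * 6889 / 2
F = 48.308 uN


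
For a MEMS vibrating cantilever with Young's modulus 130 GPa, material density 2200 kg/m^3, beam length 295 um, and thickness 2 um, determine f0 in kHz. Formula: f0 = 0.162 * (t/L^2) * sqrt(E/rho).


Step 1: Convert units to SI.
t_SI = 2e-6 m, L_SI = 295e-6 m
Step 2: Calculate sqrt(E/rho).
sqrt(130e9 / 2200) = 7687.06 m/s
Step 3: Compute f0.
f0 = 0.162 * 2e-6 / (295e-6)^2 * 7687.06 = 28619.4 Hz = 28.62 kHz


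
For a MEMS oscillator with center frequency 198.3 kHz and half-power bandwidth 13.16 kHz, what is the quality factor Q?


Step 1: Q = f0 / bandwidth
Step 2: Q = 198.3 / 13.16
Q = 15.1


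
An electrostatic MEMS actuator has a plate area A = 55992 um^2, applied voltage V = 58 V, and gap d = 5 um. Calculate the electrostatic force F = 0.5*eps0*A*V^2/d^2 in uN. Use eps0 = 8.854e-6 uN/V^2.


Step 1: Identify parameters.
eps0 = 8.854e-6 uN/V^2, A = 55992 um^2, V = 58 V, d = 5 um
Step 2: Compute V^2 = 58^2 = 3364
Step 3: Compute d^2 = 5^2 = 25
Step 4: F = 0.5 * 8.854e-6 * 55992 * 3364 / 25
F = 33.354 uN


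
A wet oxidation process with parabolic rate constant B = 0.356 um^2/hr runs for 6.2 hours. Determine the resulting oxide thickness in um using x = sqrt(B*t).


Step 1: Compute B*t = 0.356 * 6.2 = 2.2072
Step 2: x = sqrt(2.2072)
x = 1.486 um


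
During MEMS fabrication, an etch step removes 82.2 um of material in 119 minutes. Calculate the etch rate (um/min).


Step 1: Etch rate = depth / time
Step 2: rate = 82.2 / 119
rate = 0.691 um/min


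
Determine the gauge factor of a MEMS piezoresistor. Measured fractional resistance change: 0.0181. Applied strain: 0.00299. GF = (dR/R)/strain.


Step 1: Identify values.
dR/R = 0.0181, strain = 0.00299
Step 2: GF = (dR/R) / strain = 0.0181 / 0.00299
GF = 6.1


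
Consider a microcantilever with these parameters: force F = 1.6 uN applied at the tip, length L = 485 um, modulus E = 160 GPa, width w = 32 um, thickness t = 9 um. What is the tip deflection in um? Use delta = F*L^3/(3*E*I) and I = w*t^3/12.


Step 1: Calculate the second moment of area.
I = w * t^3 / 12 = 32 * 9^3 / 12 = 1944.0 um^4
Step 2: Convert E to consistent units (1 GPa = 1000 uN/um^2).
E = 160 GPa = 160000 uN/um^2
Step 3: Calculate tip deflection.
delta = F * L^3 / (3 * E * I)
delta = 1.6 * 485^3 / (3 * 160000 * 1944.0)
delta = 0.1956 um


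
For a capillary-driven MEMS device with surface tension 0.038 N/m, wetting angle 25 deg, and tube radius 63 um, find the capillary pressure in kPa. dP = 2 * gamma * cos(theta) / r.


Step 1: cos(25 deg) = 0.9063
Step 2: Convert r to m: r = 63e-6 m
Step 3: dP = 2 * 0.038 * 0.9063 / 63e-6 = 1093.3 Pa
Step 4: Convert Pa to kPa (divide by 1000).
dP = 1.09 kPa


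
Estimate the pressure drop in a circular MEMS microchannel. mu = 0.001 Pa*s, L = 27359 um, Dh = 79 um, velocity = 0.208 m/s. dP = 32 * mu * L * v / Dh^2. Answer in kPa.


Step 1: Convert to SI: L = 27359e-6 m, Dh = 79e-6 m
Step 2: dP = 32 * 0.001 * 27359e-6 * 0.208 / (79e-6)^2
Step 3: dP = 29178.26 Pa
Step 4: Convert to kPa: dP = 29.18 kPa


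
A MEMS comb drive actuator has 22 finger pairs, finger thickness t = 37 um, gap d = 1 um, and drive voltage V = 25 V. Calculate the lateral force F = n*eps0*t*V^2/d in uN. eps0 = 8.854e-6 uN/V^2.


Step 1: Parameters: n=22, eps0=8.854e-6 uN/V^2, t=37 um, V=25 V, d=1 um
Step 2: V^2 = 625
Step 3: F = 22 * 8.854e-6 * 37 * 625 / 1
F = 4.504 uN


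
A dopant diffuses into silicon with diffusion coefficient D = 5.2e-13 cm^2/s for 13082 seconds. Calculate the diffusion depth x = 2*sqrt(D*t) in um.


Step 1: Compute D*t = 5.2e-13 * 13082 = 6.80264e-09 cm^2
Step 2: sqrt(D*t) = 8.2478e-05 cm
Step 3: x = 2 * 8.2478e-05 cm = 1.64956e-04 cm
Step 4: Convert to um (1 cm = 1e4 um): x = 1.65 um


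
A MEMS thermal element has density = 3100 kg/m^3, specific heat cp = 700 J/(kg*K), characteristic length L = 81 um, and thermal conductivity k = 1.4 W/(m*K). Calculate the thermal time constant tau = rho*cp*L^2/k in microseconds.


Step 1: Convert L to m: L = 81e-6 m
Step 2: L^2 = (81e-6)^2 = 6.561e-09 m^2
Step 3: tau = 3100 * 700 * 6.561e-09 / 1.4 = 1.016955e-02 s
Step 4: Convert to microseconds (multiply by 1e6).
tau = 10169.55 us


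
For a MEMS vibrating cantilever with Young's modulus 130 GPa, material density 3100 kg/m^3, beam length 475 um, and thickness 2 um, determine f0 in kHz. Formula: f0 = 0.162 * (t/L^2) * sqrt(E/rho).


Step 1: Convert units to SI.
t_SI = 2e-6 m, L_SI = 475e-6 m
Step 2: Calculate sqrt(E/rho).
sqrt(130e9 / 3100) = 6475.76 m/s
Step 3: Compute f0.
f0 = 0.162 * 2e-6 / (475e-6)^2 * 6475.76 = 9299.3 Hz = 9.3 kHz


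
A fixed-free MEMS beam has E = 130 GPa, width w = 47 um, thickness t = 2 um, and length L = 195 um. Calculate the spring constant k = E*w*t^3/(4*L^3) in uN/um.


Step 1: Convert E to consistent units (1 GPa = 1000 uN/um^2).
E = 130 GPa = 130000 uN/um^2
Step 2: Compute t^3 = 2^3 = 8
Step 3: Compute L^3 = 195^3 = 7414875
Step 4: k = 130000 * 47 * 8 / (4 * 7414875)
k = 1.648 uN/um


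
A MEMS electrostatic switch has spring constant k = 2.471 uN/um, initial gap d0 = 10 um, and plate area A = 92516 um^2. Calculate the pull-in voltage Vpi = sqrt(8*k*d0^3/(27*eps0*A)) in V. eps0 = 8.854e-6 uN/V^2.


Step 1: Compute numerator: 8 * k * d0^3 = 8 * 2.471 * 10^3 = 19768.0
Step 2: Compute denominator: 27 * eps0 * A = 27 * 8.854e-6 * 92516 = 22.11669
Step 3: Vpi = sqrt(19768.0 / 22.11669)
Vpi = 29.9 V


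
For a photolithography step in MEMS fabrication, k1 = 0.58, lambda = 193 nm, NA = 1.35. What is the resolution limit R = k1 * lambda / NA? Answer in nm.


Step 1: Identify values: k1 = 0.58, lambda = 193 nm, NA = 1.35
Step 2: R = k1 * lambda / NA
R = 0.58 * 193 / 1.35
R = 82.9 nm


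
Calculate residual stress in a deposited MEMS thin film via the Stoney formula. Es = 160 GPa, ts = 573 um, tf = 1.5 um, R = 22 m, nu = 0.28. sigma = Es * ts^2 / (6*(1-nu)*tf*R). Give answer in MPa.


Step 1: Compute numerator: Es * ts^2 = 160 * 573^2 = 52532640 (GPa*um^2)
Step 2: Compute denominator (R in um): 6*(1-nu)*tf*R = 6*0.72*1.5*22e6 = 142560000.0 (um^2)
Step 3: sigma (GPa) = 52532640 / 142560000.0 = 3.68495e-01 GPa
Step 4: Convert to MPa (x1000): sigma = 368.5 MPa


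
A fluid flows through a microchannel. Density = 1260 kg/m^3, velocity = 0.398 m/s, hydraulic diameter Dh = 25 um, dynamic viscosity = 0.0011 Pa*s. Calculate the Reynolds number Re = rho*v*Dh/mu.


Step 1: Convert Dh to meters: Dh = 25e-6 m
Step 2: Re = rho * v * Dh / mu
Re = 1260 * 0.398 * 25e-6 / 0.0011
Re = 11.397


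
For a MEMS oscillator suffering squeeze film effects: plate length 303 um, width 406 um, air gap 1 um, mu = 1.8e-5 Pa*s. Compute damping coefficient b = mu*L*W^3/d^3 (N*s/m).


Step 1: Convert to SI.
L = 303e-6 m, W = 406e-6 m, d = 1e-6 m
Step 2: W^3 = (406e-6)^3 = 6.69e-11 m^3
Step 3: d^3 = (1e-6)^3 = 1.00e-18 m^3
Step 4: b = 1.8e-5 * 303e-6 * 6.69e-11 / 1.00e-18
b = 3.65e-01 N*s/m


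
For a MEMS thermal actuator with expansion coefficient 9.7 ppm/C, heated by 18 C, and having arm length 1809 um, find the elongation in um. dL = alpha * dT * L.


Step 1: Convert CTE: alpha = 9.7 ppm/C = 9.7e-6 /C
Step 2: dL = 9.7e-6 * 18 * 1809
dL = 0.3159 um


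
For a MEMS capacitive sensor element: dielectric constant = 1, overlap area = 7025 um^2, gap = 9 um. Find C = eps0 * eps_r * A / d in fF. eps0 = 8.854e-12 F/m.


Step 1: Convert area to m^2: A = 7025e-12 m^2
Step 2: Convert gap to m: d = 9e-6 m
Step 3: C = eps0 * eps_r * A / d
C = 8.854e-12 * 1 * 7025e-12 / 9e-6
Step 4: Convert to fF (multiply by 1e15).
C = 6.91 fF


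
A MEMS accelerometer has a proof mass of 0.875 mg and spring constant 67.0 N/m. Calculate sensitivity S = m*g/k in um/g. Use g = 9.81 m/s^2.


Step 1: Convert mass: m = 0.875 mg = 8.75e-07 kg
Step 2: S = m * g / k = 8.75e-07 * 9.81 / 67.0
Step 3: S = 1.28e-07 m/g
Step 4: Convert to um/g: S = 0.128 um/g


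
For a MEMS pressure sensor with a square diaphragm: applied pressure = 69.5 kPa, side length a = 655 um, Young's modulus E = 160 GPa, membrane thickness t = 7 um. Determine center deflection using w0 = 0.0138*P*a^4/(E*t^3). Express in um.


Step 1: Convert pressure to compatible units (E is in GPa, so P in GPa).
P = 69.5 kPa = 69.5e-6 GPa
Step 2: Compute numerator: 0.0138 * P * a^4.
a^4 = 655^4 = 184062450625
numerator = 0.0138 * 69.5e-6 * 184062450625 = 1.765343e+05
Step 3: Compute denominator: E * t^3 = 160 * 7^3 = 54880
Step 4: w0 = numerator / denominator = 1.765343e+05 / 54880 = 3.2167 um


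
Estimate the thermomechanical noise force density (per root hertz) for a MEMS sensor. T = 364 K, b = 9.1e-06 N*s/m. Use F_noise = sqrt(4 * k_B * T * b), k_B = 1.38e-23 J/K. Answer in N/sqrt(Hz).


Step 1: Compute 4 * k_B * T * b
= 4 * 1.38e-23 * 364 * 9.1e-06
= 1.8284e-25 N^2/Hz
Step 2: F_noise = sqrt(1.8284e-25)
F_noise = 4.28e-13 N/sqrt(Hz)


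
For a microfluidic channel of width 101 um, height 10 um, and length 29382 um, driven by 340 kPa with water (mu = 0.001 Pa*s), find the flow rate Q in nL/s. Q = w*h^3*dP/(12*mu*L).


Step 1: Convert all dimensions to SI (meters).
w = 101e-6 m, h = 10e-6 m, L = 29382e-6 m, dP = 340e3 Pa
Step 2: Q = w * h^3 * dP / (12 * mu * L)
Q = 101e-6 * (10e-6)^3 * 340e3 / (12 * 0.001 * 29382e-6) = 9.739523e-11 m^3/s
Step 3: Convert Q from m^3/s to nL/s (1 m^3 = 1e12 nL, so multiply by 1e12).
Q = 97.395 nL/s


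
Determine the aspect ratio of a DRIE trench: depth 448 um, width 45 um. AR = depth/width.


Step 1: AR = depth / width
Step 2: AR = 448 / 45
AR = 10.0


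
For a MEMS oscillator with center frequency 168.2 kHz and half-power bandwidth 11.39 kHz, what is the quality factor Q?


Step 1: Q = f0 / bandwidth
Step 2: Q = 168.2 / 11.39
Q = 14.8


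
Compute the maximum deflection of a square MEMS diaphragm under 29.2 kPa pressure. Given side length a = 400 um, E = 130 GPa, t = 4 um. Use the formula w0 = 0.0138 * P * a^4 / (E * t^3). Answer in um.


Step 1: Convert pressure to compatible units (E is in GPa, so P in GPa).
P = 29.2 kPa = 29.2e-6 GPa
Step 2: Compute numerator: 0.0138 * P * a^4.
a^4 = 400^4 = 25600000000
numerator = 0.0138 * 29.2e-6 * 25600000000 = 1.031578e+04
Step 3: Compute denominator: E * t^3 = 130 * 4^3 = 8320
Step 4: w0 = numerator / denominator = 1.031578e+04 / 8320 = 1.2399 um


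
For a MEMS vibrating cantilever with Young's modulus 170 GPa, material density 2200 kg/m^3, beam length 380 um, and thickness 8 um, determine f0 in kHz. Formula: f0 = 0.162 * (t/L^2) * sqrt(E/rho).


Step 1: Convert units to SI.
t_SI = 8e-6 m, L_SI = 380e-6 m
Step 2: Calculate sqrt(E/rho).
sqrt(170e9 / 2200) = 8790.49 m/s
Step 3: Compute f0.
f0 = 0.162 * 8e-6 / (380e-6)^2 * 8790.49 = 78895.3 Hz = 78.9 kHz


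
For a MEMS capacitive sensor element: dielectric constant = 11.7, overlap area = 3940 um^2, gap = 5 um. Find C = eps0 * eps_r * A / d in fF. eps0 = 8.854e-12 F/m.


Step 1: Convert area to m^2: A = 3940e-12 m^2
Step 2: Convert gap to m: d = 5e-6 m
Step 3: C = eps0 * eps_r * A / d
C = 8.854e-12 * 11.7 * 3940e-12 / 5e-6
Step 4: Convert to fF (multiply by 1e15).
C = 81.63 fF


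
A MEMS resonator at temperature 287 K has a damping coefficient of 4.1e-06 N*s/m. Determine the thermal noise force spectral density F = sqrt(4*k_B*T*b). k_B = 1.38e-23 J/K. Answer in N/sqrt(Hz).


Step 1: Compute 4 * k_B * T * b
= 4 * 1.38e-23 * 287 * 4.1e-06
= 6.4954e-26 N^2/Hz
Step 2: F_noise = sqrt(6.4954e-26)
F_noise = 2.55e-13 N/sqrt(Hz)


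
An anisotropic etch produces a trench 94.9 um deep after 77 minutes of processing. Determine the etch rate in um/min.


Step 1: Etch rate = depth / time
Step 2: rate = 94.9 / 77
rate = 1.232 um/min


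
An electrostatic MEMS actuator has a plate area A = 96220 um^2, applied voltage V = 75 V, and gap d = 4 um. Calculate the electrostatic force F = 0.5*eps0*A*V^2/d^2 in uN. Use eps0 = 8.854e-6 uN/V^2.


Step 1: Identify parameters.
eps0 = 8.854e-6 uN/V^2, A = 96220 um^2, V = 75 V, d = 4 um
Step 2: Compute V^2 = 75^2 = 5625
Step 3: Compute d^2 = 4^2 = 16
Step 4: F = 0.5 * 8.854e-6 * 96220 * 5625 / 16
F = 149.754 uN


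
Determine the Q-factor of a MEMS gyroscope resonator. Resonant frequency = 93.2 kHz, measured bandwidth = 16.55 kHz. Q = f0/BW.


Step 1: Q = f0 / bandwidth
Step 2: Q = 93.2 / 16.55
Q = 5.6


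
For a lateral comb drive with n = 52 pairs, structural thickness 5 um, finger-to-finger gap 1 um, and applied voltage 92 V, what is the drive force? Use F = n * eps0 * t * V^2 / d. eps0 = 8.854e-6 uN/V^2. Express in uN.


Step 1: Parameters: n=52, eps0=8.854e-6 uN/V^2, t=5 um, V=92 V, d=1 um
Step 2: V^2 = 8464
Step 3: F = 52 * 8.854e-6 * 5 * 8464 / 1
F = 19.484 uN


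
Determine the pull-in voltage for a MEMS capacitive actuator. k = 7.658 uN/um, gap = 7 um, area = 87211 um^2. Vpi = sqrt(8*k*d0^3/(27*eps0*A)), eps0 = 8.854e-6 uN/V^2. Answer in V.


Step 1: Compute numerator: 8 * k * d0^3 = 8 * 7.658 * 7^3 = 21013.552
Step 2: Compute denominator: 27 * eps0 * A = 27 * 8.854e-6 * 87211 = 20.848487
Step 3: Vpi = sqrt(21013.552 / 20.848487)
Vpi = 31.75 V


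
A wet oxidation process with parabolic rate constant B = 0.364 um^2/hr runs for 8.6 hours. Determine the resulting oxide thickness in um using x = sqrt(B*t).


Step 1: Compute B*t = 0.364 * 8.6 = 3.1304
Step 2: x = sqrt(3.1304)
x = 1.769 um


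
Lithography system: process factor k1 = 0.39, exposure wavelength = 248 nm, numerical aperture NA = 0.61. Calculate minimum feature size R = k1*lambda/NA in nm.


Step 1: Identify values: k1 = 0.39, lambda = 248 nm, NA = 0.61
Step 2: R = k1 * lambda / NA
R = 0.39 * 248 / 0.61
R = 158.6 nm


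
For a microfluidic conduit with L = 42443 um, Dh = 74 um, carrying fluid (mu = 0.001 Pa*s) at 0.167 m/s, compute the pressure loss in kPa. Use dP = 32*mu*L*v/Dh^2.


Step 1: Convert to SI: L = 42443e-6 m, Dh = 74e-6 m
Step 2: dP = 32 * 0.001 * 42443e-6 * 0.167 / (74e-6)^2
Step 3: dP = 41419.90 Pa
Step 4: Convert to kPa: dP = 41.42 kPa


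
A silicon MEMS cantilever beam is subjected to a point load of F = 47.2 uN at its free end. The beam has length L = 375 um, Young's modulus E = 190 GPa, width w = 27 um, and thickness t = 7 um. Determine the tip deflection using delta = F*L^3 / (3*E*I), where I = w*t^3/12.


Step 1: Calculate the second moment of area.
I = w * t^3 / 12 = 27 * 7^3 / 12 = 771.75 um^4
Step 2: Convert E to consistent units (1 GPa = 1000 uN/um^2).
E = 190 GPa = 190000 uN/um^2
Step 3: Calculate tip deflection.
delta = F * L^3 / (3 * E * I)
delta = 47.2 * 375^3 / (3 * 190000 * 771.75)
delta = 5.6583 um


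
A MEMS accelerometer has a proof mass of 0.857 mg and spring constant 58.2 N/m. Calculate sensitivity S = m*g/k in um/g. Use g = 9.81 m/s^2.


Step 1: Convert mass: m = 0.857 mg = 8.57e-07 kg
Step 2: S = m * g / k = 8.57e-07 * 9.81 / 58.2
Step 3: S = 1.44e-07 m/g
Step 4: Convert to um/g: S = 0.144 um/g


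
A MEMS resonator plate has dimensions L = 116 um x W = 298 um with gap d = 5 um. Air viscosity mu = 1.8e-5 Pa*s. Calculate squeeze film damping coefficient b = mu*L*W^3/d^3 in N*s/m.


Step 1: Convert to SI.
L = 116e-6 m, W = 298e-6 m, d = 5e-6 m
Step 2: W^3 = (298e-6)^3 = 2.65e-11 m^3
Step 3: d^3 = (5e-6)^3 = 1.25e-16 m^3
Step 4: b = 1.8e-5 * 116e-6 * 2.65e-11 / 1.25e-16
b = 4.42e-04 N*s/m


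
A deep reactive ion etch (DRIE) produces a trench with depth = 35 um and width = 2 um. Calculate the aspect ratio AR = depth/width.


Step 1: AR = depth / width
Step 2: AR = 35 / 2
AR = 17.5


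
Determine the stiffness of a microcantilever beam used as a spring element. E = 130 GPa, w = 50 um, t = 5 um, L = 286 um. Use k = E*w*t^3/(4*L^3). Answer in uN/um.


Step 1: Convert E to consistent units (1 GPa = 1000 uN/um^2).
E = 130 GPa = 130000 uN/um^2
Step 2: Compute t^3 = 5^3 = 125
Step 3: Compute L^3 = 286^3 = 23393656
Step 4: k = 130000 * 50 * 125 / (4 * 23393656)
k = 8.6829 uN/um


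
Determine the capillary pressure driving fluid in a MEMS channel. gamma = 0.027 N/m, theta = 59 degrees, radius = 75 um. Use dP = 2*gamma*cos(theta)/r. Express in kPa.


Step 1: cos(59 deg) = 0.515
Step 2: Convert r to m: r = 75e-6 m
Step 3: dP = 2 * 0.027 * 0.515 / 75e-6 = 370.8 Pa
Step 4: Convert Pa to kPa (divide by 1000).
dP = 0.37 kPa


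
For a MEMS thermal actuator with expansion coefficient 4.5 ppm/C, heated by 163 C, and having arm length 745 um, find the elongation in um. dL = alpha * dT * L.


Step 1: Convert CTE: alpha = 4.5 ppm/C = 4.5e-6 /C
Step 2: dL = 4.5e-6 * 163 * 745
dL = 0.5465 um


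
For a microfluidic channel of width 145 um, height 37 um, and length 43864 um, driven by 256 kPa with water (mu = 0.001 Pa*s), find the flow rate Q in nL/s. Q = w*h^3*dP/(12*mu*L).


Step 1: Convert all dimensions to SI (meters).
w = 145e-6 m, h = 37e-6 m, L = 43864e-6 m, dP = 256e3 Pa
Step 2: Q = w * h^3 * dP / (12 * mu * L)
Q = 145e-6 * (37e-6)^3 * 256e3 / (12 * 0.001 * 43864e-6) = 3.5721e-09 m^3/s
Step 3: Convert Q from m^3/s to nL/s (1 m^3 = 1e12 nL, so multiply by 1e12).
Q = 3572.1 nL/s


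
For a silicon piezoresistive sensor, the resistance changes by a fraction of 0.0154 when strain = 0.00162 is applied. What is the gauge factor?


Step 1: Identify values.
dR/R = 0.0154, strain = 0.00162
Step 2: GF = (dR/R) / strain = 0.0154 / 0.00162
GF = 9.5


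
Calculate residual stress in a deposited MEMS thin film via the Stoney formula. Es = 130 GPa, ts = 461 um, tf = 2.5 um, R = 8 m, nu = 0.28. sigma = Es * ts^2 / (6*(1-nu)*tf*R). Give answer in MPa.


Step 1: Compute numerator: Es * ts^2 = 130 * 461^2 = 27627730 (GPa*um^2)
Step 2: Compute denominator (R in um): 6*(1-nu)*tf*R = 6*0.72*2.5*8e6 = 86400000.0 (um^2)
Step 3: sigma (GPa) = 27627730 / 86400000.0 = 3.19765e-01 GPa
Step 4: Convert to MPa (x1000): sigma = 319.8 MPa


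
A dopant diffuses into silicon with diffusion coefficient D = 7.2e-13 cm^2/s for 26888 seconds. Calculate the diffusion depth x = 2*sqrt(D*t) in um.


Step 1: Compute D*t = 7.2e-13 * 26888 = 1.935936e-08 cm^2
Step 2: sqrt(D*t) = 1.39138e-04 cm
Step 3: x = 2 * 1.39138e-04 cm = 2.78276e-04 cm
Step 4: Convert to um (1 cm = 1e4 um): x = 2.783 um


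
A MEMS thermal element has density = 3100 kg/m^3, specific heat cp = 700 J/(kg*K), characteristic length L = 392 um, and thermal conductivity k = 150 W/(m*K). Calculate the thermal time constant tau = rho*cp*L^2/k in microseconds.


Step 1: Convert L to m: L = 392e-6 m
Step 2: L^2 = (392e-6)^2 = 1.53664e-07 m^2
Step 3: tau = 3100 * 700 * 1.53664e-07 / 150 = 2.22300587e-03 s
Step 4: Convert to microseconds (multiply by 1e6).
tau = 2223.006 us


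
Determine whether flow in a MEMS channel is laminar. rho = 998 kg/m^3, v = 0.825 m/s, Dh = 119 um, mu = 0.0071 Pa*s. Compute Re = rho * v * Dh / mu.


Step 1: Convert Dh to meters: Dh = 119e-6 m
Step 2: Re = rho * v * Dh / mu
Re = 998 * 0.825 * 119e-6 / 0.0071
Re = 13.8
Since Re = 13.8 is below ~2300, the flow is laminar.


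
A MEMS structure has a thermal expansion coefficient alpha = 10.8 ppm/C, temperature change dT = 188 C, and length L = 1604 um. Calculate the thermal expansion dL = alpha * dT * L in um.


Step 1: Convert CTE: alpha = 10.8 ppm/C = 10.8e-6 /C
Step 2: dL = 10.8e-6 * 188 * 1604
dL = 3.2568 um


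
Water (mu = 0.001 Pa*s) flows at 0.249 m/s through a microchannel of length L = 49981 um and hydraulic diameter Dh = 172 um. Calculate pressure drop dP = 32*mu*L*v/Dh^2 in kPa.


Step 1: Convert to SI: L = 49981e-6 m, Dh = 172e-6 m
Step 2: dP = 32 * 0.001 * 49981e-6 * 0.249 / (172e-6)^2
Step 3: dP = 13461.62 Pa
Step 4: Convert to kPa: dP = 13.46 kPa


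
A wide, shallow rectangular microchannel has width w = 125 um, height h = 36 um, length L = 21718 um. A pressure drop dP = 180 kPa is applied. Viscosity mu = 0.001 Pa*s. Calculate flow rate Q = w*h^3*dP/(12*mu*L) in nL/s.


Step 1: Convert all dimensions to SI (meters).
w = 125e-6 m, h = 36e-6 m, L = 21718e-6 m, dP = 180e3 Pa
Step 2: Q = w * h^3 * dP / (12 * mu * L)
Q = 125e-6 * (36e-6)^3 * 180e3 / (12 * 0.001 * 21718e-6) = 4.02799521e-09 m^3/s
Step 3: Convert Q from m^3/s to nL/s (1 m^3 = 1e12 nL, so multiply by 1e12).
Q = 4027.995 nL/s


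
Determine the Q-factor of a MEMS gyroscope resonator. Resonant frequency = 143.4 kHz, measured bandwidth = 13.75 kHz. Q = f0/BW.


Step 1: Q = f0 / bandwidth
Step 2: Q = 143.4 / 13.75
Q = 10.4


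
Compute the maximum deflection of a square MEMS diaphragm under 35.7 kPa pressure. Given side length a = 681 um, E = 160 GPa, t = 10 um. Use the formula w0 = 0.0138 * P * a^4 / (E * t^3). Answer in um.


Step 1: Convert pressure to compatible units (E is in GPa, so P in GPa).
P = 35.7 kPa = 35.7e-6 GPa
Step 2: Compute numerator: 0.0138 * P * a^4.
a^4 = 681^4 = 215074265121
numerator = 0.0138 * 35.7e-6 * 215074265121 = 1.05958e+05
Step 3: Compute denominator: E * t^3 = 160 * 10^3 = 160000
Step 4: w0 = numerator / denominator = 1.05958e+05 / 160000 = 0.6622 um
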